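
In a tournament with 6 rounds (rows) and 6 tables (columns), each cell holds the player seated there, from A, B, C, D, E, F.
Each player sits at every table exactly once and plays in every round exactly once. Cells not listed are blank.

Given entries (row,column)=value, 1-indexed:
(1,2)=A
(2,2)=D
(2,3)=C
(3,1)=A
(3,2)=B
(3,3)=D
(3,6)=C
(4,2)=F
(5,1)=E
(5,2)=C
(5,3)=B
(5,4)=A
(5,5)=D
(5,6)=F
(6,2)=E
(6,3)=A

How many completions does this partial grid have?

32

Round 1, table 1: eliminating its round and table leaves {B, C, D, F}.
Round 1, table 3: eliminating its round and table leaves {E, F}.
Round 1, table 4: eliminating its round and table leaves {B, C, D, E, F}.
Round 1, table 5: eliminating its round and table leaves {B, C, E, F}.
Round 1, table 6: eliminating its round and table leaves {B, D, E}.
Round 2, table 1: eliminating its round and table leaves {B, F}.
Round 2, table 4: eliminating its round and table leaves {B, E, F}.
Round 2, table 5: eliminating its round and table leaves {A, B, E, F}.
Round 2, table 6: eliminating its round and table leaves {A, B, E}.
Round 3, table 4: eliminating its round and table leaves {E, F}.
Round 3, table 5: eliminating its round and table leaves {E, F}.
Round 4, table 1: eliminating its round and table leaves {B, C, D}.
Round 4, table 3: eliminating its round and table leaves {E}.
Round 4, table 4: eliminating its round and table leaves {B, C, D, E}.
Round 4, table 5: eliminating its round and table leaves {A, B, C, E}.
Round 4, table 6: eliminating its round and table leaves {A, B, D, E}.
Round 6, table 1: eliminating its round and table leaves {B, C, D, F}.
Round 6, table 4: eliminating its round and table leaves {B, C, D, F}.
Round 6, table 5: eliminating its round and table leaves {B, C, F}.
Round 6, table 6: eliminating its round and table leaves {B, D}.
Enumerating the assignments across these blanks that avoid any round or table repeat gives 32 completions.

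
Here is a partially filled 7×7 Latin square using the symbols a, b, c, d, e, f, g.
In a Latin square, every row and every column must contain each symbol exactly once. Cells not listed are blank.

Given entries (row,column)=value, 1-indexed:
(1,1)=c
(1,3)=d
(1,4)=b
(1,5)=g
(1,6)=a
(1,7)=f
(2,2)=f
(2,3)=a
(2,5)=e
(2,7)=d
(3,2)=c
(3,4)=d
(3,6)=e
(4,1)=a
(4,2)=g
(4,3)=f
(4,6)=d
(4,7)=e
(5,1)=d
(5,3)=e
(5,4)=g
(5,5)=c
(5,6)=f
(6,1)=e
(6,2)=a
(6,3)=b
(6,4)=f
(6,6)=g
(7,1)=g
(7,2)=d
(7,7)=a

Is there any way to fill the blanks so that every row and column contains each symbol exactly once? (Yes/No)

No

Row 1, column 2: row 1 has {a, b, c, d, f, g} and column 2 has {a, c, d, f, g}, so it must be e.
Row 2, column 1: row 2 has {a, d, e, f} and column 1 has {a, c, d, e, g}, so it must be b.
Row 2, column 4: row 2 has {a, b, d, e, f} and column 4 has {b, d, f, g}, so it must be c.
Now row 2, column 6: row 2 together with column 6 already contain {a, b, c, d, e, f, g} — every symbol — so nothing can go there. The grid has no valid completion.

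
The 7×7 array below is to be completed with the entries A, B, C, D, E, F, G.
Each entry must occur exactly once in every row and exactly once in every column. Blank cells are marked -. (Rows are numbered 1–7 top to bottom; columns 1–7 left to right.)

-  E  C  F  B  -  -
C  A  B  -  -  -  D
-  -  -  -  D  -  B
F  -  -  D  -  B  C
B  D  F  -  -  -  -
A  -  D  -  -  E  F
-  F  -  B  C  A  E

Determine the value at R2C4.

E

Row 4, column 2: row 4 has {B, C, D, F} and column 2 has {A, D, E, F}, leaving only G.
Row 3, column 2: row 3 has {B, D} and column 2 has {A, D, E, F, G}, leaving only C.
Row 6, column 2: row 6 has {A, D, E, F} and column 2 has {A, C, D, E, F, G}, leaving only B.
Row 6, column 5: row 6 has {A, B, D, E, F} and column 5 has {B, C, D}, leaving only G.
Row 6, column 4: row 6 has {A, B, D, E, F, G} and column 4 has {B, D, F}, leaving only C.
Row 7, column 3: row 7 has {A, B, C, E, F} and column 3 has {B, C, D, F}, leaving only G.
Row 7, column 1: row 7 has {A, B, C, E, F, G} and column 1 has {A, B, C, F}, leaving only D.
Row 1, column 1: row 1 has {B, C, E, F} and column 1 has {A, B, C, D, F}, leaving only G.
Row 1, column 6: row 1 has {B, C, E, F, G} and column 6 has {A, B, E}, leaving only D.
Row 1, column 7: row 1 has {B, C, D, E, F, G} and column 7 has {B, C, D, E, F}, leaving only A.
Row 3, column 1: row 3 has {B, C, D} and column 1 has {A, B, C, D, F, G}, leaving only E.
Row 3, column 3: row 3 has {B, C, D, E} and column 3 has {B, C, D, F, G}, leaving only A.
Row 3, column 4: row 3 has {A, B, C, D, E} and column 4 has {B, C, D, F}, leaving only G.
Row 2 already has {A, B, C, D} and column 4 already has {B, C, D, F, G}, so row 2, column 4 must be E.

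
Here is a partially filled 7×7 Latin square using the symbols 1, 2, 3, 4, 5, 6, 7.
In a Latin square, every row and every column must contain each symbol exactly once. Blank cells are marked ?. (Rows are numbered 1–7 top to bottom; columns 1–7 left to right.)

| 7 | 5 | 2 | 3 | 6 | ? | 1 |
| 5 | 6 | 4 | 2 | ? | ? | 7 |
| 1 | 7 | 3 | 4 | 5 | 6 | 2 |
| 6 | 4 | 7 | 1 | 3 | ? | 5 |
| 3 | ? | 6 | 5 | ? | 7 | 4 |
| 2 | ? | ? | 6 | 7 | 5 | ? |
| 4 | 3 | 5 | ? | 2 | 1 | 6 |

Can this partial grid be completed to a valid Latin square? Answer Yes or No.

Row 1, column 6: row 1 has {1, 2, 3, 5, 6, 7} and column 6 has {1, 5, 6, 7}, so it must be 4.
Row 2, column 5: row 2 has {2, 4, 5, 6, 7} and column 5 has {2, 3, 5, 6, 7}, so it must be 1.
Now row 5, column 5: row 5 together with column 5 already contain {1, 2, 3, 4, 5, 6, 7} — every symbol — so nothing can go there. The grid has no valid completion.

No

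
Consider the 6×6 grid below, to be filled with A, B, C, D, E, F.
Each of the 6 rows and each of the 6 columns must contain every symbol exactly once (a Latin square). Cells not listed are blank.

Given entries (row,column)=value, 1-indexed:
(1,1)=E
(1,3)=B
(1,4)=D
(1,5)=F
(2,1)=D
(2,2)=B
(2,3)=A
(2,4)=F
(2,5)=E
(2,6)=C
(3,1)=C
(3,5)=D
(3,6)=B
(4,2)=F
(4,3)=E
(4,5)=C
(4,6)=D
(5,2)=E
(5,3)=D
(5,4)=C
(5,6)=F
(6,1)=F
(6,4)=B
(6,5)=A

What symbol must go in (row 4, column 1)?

B

Row 1, column 6: row 1 has {B, D, E, F} and column 6 has {B, C, D, F}, leaving only A.
Row 1, column 2: row 1 has {A, B, D, E, F} and column 2 has {B, E, F}, leaving only C.
Row 3, column 2: row 3 has {B, C, D} and column 2 has {B, C, E, F}, leaving only A.
Row 3, column 3: row 3 has {A, B, C, D} and column 3 has {A, B, D, E}, leaving only F.
Row 3, column 4: row 3 has {A, B, C, D, F} and column 4 has {B, C, D, F}, leaving only E.
Row 4, column 4: row 4 has {C, D, E, F} and column 4 has {B, C, D, E, F}, leaving only A.
Row 4 already has {A, C, D, E, F} and column 1 already has {C, D, E, F}, so row 4, column 1 must be B.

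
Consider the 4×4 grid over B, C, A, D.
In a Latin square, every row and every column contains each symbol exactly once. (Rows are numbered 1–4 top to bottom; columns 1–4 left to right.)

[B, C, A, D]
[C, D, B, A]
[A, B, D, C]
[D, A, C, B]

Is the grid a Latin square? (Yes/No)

Yes

Each row is a permutation of the 4 symbols, and so is each column.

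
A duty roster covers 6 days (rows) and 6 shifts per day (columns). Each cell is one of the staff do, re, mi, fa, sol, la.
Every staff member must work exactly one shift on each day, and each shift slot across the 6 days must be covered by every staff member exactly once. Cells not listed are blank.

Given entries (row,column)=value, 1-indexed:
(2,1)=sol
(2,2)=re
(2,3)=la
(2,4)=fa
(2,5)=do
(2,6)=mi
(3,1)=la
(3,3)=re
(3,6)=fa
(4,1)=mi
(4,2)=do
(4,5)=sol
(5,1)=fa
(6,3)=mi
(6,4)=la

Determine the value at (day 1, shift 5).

Day 3, shift 5: day 3 has {re, fa, la} and shift 5 has {do, sol}, leaving only mi.
Day 3, shift 2: day 3 has {re, mi, fa, la} and shift 2 has {do, re}, leaving only sol.
Day 3, shift 4: day 3 has {re, mi, fa, sol, la} and shift 4 has {fa, la}, leaving only do.
Day 4, shift 3: day 4 has {do, mi, sol} and shift 3 has {re, mi, la}, leaving only fa.
Day 4, shift 4: day 4 has {do, mi, fa, sol} and shift 4 has {do, fa, la}, leaving only re.
Day 4, shift 6: day 4 has {do, re, mi, fa, sol} and shift 6 has {mi, fa}, leaving only la.
Day 6, shift 2: day 6 has {mi, la} and shift 2 has {do, re, sol}, leaving only fa.
Day 6, shift 5: day 6 has {mi, fa, la} and shift 5 has {do, mi, sol}, leaving only re.
Day 5, shift 5: day 5 has {fa} and shift 5 has {do, re, mi, sol}, leaving only la.
Day 1 already has {} and shift 5 already has {do, re, mi, sol, la}, so day 1, shift 5 must be fa.

fa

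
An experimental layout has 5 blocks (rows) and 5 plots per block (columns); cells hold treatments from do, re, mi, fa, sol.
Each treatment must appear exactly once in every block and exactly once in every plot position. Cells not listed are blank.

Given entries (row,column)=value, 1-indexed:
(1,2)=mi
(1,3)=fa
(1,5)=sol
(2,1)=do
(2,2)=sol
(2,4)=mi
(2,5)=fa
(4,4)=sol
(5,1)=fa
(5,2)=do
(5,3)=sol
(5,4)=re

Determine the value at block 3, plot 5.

Block 1, plot 1: block 1 has {mi, fa, sol} and plot 1 has {do, fa}, leaving only re.
Block 1, plot 4: block 1 has {re, mi, fa, sol} and plot 4 has {re, mi, sol}, leaving only do.
Block 2, plot 3: block 2 has {do, mi, fa, sol} and plot 3 has {fa, sol}, leaving only re.
Block 3, plot 4: block 3 has {} and plot 4 has {do, re, mi, sol}, leaving only fa.
Block 3, plot 2: block 3 has {fa} and plot 2 has {do, mi, sol}, leaving only re.
Block 4, plot 1: block 4 has {sol} and plot 1 has {do, re, fa}, leaving only mi.
Block 3, plot 1: block 3 has {re, fa} and plot 1 has {do, re, mi, fa}, leaving only sol.
Block 4, plot 2: block 4 has {mi, sol} and plot 2 has {do, re, mi, sol}, leaving only fa.
Block 4, plot 3: block 4 has {mi, fa, sol} and plot 3 has {re, fa, sol}, leaving only do.
Block 3, plot 3: block 3 has {re, fa, sol} and plot 3 has {do, re, fa, sol}, leaving only mi.
Block 3 already has {re, mi, fa, sol} and plot 5 already has {fa, sol}, so block 3, plot 5 must be do.

do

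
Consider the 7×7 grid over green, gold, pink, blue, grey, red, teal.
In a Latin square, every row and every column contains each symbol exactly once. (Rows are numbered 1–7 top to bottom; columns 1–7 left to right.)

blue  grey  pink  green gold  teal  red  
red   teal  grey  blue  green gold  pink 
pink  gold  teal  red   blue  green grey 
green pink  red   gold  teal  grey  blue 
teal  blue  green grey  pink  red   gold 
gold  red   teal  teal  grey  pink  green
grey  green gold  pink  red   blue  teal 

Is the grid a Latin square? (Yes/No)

Row 6 contains teal twice (at columns 3 and 4), so it is not a permutation.

No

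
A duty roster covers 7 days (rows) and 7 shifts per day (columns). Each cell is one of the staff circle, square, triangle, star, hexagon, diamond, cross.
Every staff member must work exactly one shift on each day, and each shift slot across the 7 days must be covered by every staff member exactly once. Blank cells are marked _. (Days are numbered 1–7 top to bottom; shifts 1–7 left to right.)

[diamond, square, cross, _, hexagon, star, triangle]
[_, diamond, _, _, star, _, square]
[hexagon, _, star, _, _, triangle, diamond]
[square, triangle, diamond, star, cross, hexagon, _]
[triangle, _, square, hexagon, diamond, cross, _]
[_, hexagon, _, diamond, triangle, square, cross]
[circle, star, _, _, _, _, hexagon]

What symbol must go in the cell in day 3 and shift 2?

cross

Day 1, shift 4: day 1 has {square, triangle, star, hexagon, diamond, cross} and shift 4 has {star, hexagon, diamond}, leaving only circle.
Day 2, shift 1: day 2 has {square, star, diamond} and shift 1 has {circle, square, triangle, hexagon, diamond}, leaving only cross.
Day 2, shift 4: day 2 has {square, star, diamond, cross} and shift 4 has {circle, star, hexagon, diamond}, leaving only triangle.
Day 2, shift 6: day 2 has {square, triangle, star, diamond, cross} and shift 6 has {square, triangle, star, hexagon, cross}, leaving only circle.
Day 2, shift 3: day 2 has {circle, square, triangle, star, diamond, cross} and shift 3 has {square, star, diamond, cross}, leaving only hexagon.
Day 4, shift 7: day 4 has {square, triangle, star, hexagon, diamond, cross} and shift 7 has {square, triangle, hexagon, diamond, cross}, leaving only circle.
Day 5, shift 2: day 5 has {square, triangle, hexagon, diamond, cross} and shift 2 has {square, triangle, star, hexagon, diamond}, leaving only circle.
Day 3 already has {triangle, star, hexagon, diamond} and shift 2 already has {circle, square, triangle, star, hexagon, diamond}, so day 3, shift 2 must be cross.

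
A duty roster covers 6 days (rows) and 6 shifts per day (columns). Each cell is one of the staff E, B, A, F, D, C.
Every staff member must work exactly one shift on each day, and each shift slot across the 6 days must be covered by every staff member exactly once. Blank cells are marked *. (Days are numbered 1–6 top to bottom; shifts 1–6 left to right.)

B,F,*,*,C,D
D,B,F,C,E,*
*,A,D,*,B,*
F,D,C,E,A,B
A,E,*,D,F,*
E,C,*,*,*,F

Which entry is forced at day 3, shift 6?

E

Day 1, shift 4: day 1 has {B, F, D, C} and shift 4 has {E, D, C}, leaving only A.
Day 1, shift 3: day 1 has {B, A, F, D, C} and shift 3 has {F, D, C}, leaving only E.
Day 2, shift 6: day 2 has {E, B, F, D, C} and shift 6 has {B, F, D}, leaving only A.
Day 3, shift 1: day 3 has {B, A, D} and shift 1 has {E, B, A, F, D}, leaving only C.
Day 3 already has {B, A, D, C} and shift 6 already has {B, A, F, D}, so day 3, shift 6 must be E.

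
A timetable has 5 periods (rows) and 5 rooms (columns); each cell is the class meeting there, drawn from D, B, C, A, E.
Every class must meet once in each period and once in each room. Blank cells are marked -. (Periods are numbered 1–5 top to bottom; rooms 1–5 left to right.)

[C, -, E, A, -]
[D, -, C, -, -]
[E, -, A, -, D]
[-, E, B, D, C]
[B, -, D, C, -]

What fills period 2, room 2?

B

Period 1, room 5: period 1 has {C, A, E} and room 5 has {D, C}, leaving only B.
Period 1, room 2: period 1 has {B, C, A, E} and room 2 has {E}, leaving only D.
Period 3, room 4: period 3 has {D, A, E} and room 4 has {D, C, A}, leaving only B.
Period 2, room 4: period 2 has {D, C} and room 4 has {D, B, C, A}, leaving only E.
Period 2, room 5: period 2 has {D, C, E} and room 5 has {D, B, C}, leaving only A.
Period 2 already has {D, C, A, E} and room 2 already has {D, E}, so period 2, room 2 must be B.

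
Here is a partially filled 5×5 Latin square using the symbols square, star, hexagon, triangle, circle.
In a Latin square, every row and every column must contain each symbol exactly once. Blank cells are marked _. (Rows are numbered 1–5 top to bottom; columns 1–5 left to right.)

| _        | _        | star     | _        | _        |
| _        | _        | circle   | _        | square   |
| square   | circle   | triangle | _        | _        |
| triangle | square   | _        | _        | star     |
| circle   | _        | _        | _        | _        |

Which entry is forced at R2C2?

Row 1, column 1: row 1 has {star} and column 1 has {square, triangle, circle}, leaving only hexagon.
Row 1, column 2: row 1 has {star, hexagon} and column 2 has {square, circle}, leaving only triangle.
Row 1, column 5: row 1 has {star, hexagon, triangle} and column 5 has {square, star}, leaving only circle.
Row 1, column 4: row 1 has {star, hexagon, triangle, circle} and column 4 has {}, leaving only square.
Row 2, column 1: row 2 has {square, circle} and column 1 has {square, hexagon, triangle, circle}, leaving only star.
Row 2 already has {square, star, circle} and column 2 already has {square, triangle, circle}, so row 2, column 2 must be hexagon.

hexagon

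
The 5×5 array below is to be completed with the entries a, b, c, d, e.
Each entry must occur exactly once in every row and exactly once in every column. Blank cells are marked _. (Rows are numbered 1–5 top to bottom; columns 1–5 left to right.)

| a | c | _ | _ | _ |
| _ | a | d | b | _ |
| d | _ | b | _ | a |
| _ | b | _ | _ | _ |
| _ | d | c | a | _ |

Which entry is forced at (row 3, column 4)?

c

Row 1, column 3: row 1 has {a, c} and column 3 has {b, c, d}, leaving only e.
Row 1, column 4: row 1 has {a, c, e} and column 4 has {a, b}, leaving only d.
Row 1, column 5: row 1 has {a, c, d, e} and column 5 has {a}, leaving only b.
Row 3, column 2: row 3 has {a, b, d} and column 2 has {a, b, c, d}, leaving only e.
Row 3 already has {a, b, d, e} and column 4 already has {a, b, d}, so row 3, column 4 must be c.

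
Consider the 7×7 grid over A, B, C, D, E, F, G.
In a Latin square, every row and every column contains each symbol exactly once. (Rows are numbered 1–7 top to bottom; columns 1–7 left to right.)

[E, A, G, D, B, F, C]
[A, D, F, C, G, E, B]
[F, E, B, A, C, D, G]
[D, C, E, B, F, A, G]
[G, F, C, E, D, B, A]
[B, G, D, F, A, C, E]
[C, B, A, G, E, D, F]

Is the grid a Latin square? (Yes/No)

Every row is a permutation, but column 7 contains G twice (at rows 3 and 4).

No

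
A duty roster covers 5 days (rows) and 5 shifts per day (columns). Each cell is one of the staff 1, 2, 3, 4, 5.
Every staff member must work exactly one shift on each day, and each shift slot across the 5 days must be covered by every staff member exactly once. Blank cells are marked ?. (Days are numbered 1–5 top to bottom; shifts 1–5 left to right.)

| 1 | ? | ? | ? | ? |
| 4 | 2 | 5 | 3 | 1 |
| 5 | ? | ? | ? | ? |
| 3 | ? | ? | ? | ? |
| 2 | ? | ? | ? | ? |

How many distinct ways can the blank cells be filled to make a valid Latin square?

Day 1, shift 2: eliminating its day and shift leaves {3, 4, 5}.
Day 1, shift 3: eliminating its day and shift leaves {2, 3, 4}.
Day 1, shift 4: eliminating its day and shift leaves {2, 4, 5}.
Day 1, shift 5: eliminating its day and shift leaves {2, 3, 4, 5}.
Day 3, shift 2: eliminating its day and shift leaves {1, 3, 4}.
Day 3, shift 3: eliminating its day and shift leaves {1, 2, 3, 4}.
Day 3, shift 4: eliminating its day and shift leaves {1, 2, 4}.
Day 3, shift 5: eliminating its day and shift leaves {2, 3, 4}.
Day 4, shift 2: eliminating its day and shift leaves {1, 4, 5}.
Day 4, shift 3: eliminating its day and shift leaves {1, 2, 4}.
Day 4, shift 4: eliminating its day and shift leaves {1, 2, 4, 5}.
Day 4, shift 5: eliminating its day and shift leaves {2, 4, 5}.
Day 5, shift 2: eliminating its day and shift leaves {1, 3, 4, 5}.
Day 5, shift 3: eliminating its day and shift leaves {1, 3, 4}.
Day 5, shift 4: eliminating its day and shift leaves {1, 4, 5}.
Day 5, shift 5: eliminating its day and shift leaves {3, 4, 5}.
Enumerating the assignments across these blanks that avoid any day or shift repeat gives 56 completions.

56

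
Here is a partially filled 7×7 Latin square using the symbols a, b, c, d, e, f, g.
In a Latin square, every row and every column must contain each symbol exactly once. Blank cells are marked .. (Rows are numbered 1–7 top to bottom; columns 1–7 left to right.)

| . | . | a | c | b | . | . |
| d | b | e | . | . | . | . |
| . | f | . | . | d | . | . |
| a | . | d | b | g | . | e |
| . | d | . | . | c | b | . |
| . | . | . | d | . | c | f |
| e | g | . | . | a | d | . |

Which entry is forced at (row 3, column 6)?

e

Row 1, column 2: row 1 has {a, b, c} and column 2 has {b, d, f, g}, leaving only e.
Row 2, column 5: row 2 has {b, d, e} and column 5 has {a, b, c, d, g}, leaving only f.
Row 4, column 2: row 4 has {a, b, d, e, g} and column 2 has {b, d, e, f, g}, leaving only c.
Row 4, column 6: row 4 has {a, b, c, d, e, g} and column 6 has {b, c, d}, leaving only f.
Row 1, column 6: row 1 has {a, b, c, e} and column 6 has {b, c, d, f}, leaving only g.
Row 1, column 1: row 1 has {a, b, c, e, g} and column 1 has {a, d, e}, leaving only f.
Row 1, column 7: row 1 has {a, b, c, e, f, g} and column 7 has {e, f}, leaving only d.
Row 2, column 6: row 2 has {b, d, e, f} and column 6 has {b, c, d, f, g}, leaving only a.
Row 3 already has {d, f} and column 6 already has {a, b, c, d, f, g}, so row 3, column 6 must be e.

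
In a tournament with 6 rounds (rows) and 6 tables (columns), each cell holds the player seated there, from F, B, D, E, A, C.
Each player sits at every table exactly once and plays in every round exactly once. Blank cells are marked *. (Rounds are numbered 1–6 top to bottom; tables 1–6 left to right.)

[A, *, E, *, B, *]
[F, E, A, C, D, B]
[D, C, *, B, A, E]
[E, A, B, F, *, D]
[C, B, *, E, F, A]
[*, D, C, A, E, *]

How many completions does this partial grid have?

1

Round 1, table 2: eliminating its round and table leaves {F}.
Round 1, table 4: eliminating its round and table leaves {D}.
Round 1, table 6: eliminating its round and table leaves {F, C}.
Round 3, table 3: eliminating its round and table leaves {F}.
Round 4, table 5: eliminating its round and table leaves {C}.
Round 5, table 3: eliminating its round and table leaves {D}.
Round 6, table 1: eliminating its round and table leaves {B}.
Round 6, table 6: eliminating its round and table leaves {F}.
Only one assignment across all blanks avoids any round or table repeat, giving 1 completion.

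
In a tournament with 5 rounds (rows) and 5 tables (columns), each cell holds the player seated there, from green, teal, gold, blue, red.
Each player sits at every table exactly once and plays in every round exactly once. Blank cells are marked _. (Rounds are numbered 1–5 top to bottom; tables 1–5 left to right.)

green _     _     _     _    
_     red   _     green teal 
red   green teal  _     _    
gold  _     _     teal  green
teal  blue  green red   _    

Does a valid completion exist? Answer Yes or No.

No

Round 4, table 2: round 4 together with table 2 already contain {green, teal, gold, blue, red} — every symbol — so nothing can go there. The grid has no valid completion.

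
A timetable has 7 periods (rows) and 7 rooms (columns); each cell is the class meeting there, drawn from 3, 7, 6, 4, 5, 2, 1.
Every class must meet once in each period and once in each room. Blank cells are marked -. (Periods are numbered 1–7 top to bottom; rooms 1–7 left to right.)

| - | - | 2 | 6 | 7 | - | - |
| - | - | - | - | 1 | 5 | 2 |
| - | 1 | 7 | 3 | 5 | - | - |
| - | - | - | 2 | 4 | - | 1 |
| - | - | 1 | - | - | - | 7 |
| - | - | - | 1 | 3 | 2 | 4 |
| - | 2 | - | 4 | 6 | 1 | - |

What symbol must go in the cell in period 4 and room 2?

5

Period 2, room 4: period 2 has {5, 2, 1} and room 4 has {3, 6, 4, 2, 1}, leaving only 7.
Period 3, room 7: period 3 has {3, 7, 5, 1} and room 7 has {7, 4, 2, 1}, leaving only 6.
Period 3, room 6: period 3 has {3, 7, 6, 5, 1} and room 6 has {5, 2, 1}, leaving only 4.
Period 1, room 6: period 1 has {7, 6, 2} and room 6 has {4, 5, 2, 1}, leaving only 3.
Period 1, room 7: period 1 has {3, 7, 6, 2} and room 7 has {7, 6, 4, 2, 1}, leaving only 5.
Period 1, room 2: period 1 has {3, 7, 6, 5, 2} and room 2 has {2, 1}, leaving only 4.
Period 1, room 1: period 1 has {3, 7, 6, 4, 5, 2} and room 1 has {}, leaving only 1.
Period 3, room 1: period 3 has {3, 7, 6, 4, 5, 1} and room 1 has {1}, leaving only 2.
Period 5, room 4: period 5 has {7, 1} and room 4 has {3, 7, 6, 4, 2, 1}, leaving only 5.
Period 5, room 5: period 5 has {7, 5, 1} and room 5 has {3, 7, 6, 4, 5, 1}, leaving only 2.
Period 5, room 6: period 5 has {7, 5, 2, 1} and room 6 has {3, 4, 5, 2, 1}, leaving only 6.
Period 4, room 6: period 4 has {4, 2, 1} and room 6 has {3, 6, 4, 5, 2, 1}, leaving only 7.
Period 5, room 2: period 5 has {7, 6, 5, 2, 1} and room 2 has {4, 2, 1}, leaving only 3.
Period 2, room 2: period 2 has {7, 5, 2, 1} and room 2 has {3, 4, 2, 1}, leaving only 6.
Period 4 already has {7, 4, 2, 1} and room 2 already has {3, 6, 4, 2, 1}, so period 4, room 2 must be 5.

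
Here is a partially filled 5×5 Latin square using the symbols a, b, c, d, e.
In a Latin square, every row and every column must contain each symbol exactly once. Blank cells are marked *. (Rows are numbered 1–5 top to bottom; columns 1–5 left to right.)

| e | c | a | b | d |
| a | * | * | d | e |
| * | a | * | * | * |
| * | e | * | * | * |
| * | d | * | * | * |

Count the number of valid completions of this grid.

Row 2, column 2: eliminating its row and column leaves {b}.
Row 2, column 3: eliminating its row and column leaves {b, c}.
Row 3, column 1: eliminating its row and column leaves {b, c, d}.
Row 3, column 3: eliminating its row and column leaves {b, c, d, e}.
Row 3, column 4: eliminating its row and column leaves {c, e}.
Row 3, column 5: eliminating its row and column leaves {b, c}.
Row 4, column 1: eliminating its row and column leaves {b, c, d}.
Row 4, column 3: eliminating its row and column leaves {b, c, d}.
Row 4, column 4: eliminating its row and column leaves {a, c}.
Row 4, column 5: eliminating its row and column leaves {a, b, c}.
Row 5, column 1: eliminating its row and column leaves {b, c}.
Row 5, column 3: eliminating its row and column leaves {b, c, e}.
Row 5, column 4: eliminating its row and column leaves {a, c, e}.
Row 5, column 5: eliminating its row and column leaves {a, b, c}.
Enumerating the assignments across these blanks that avoid any row or column repeat gives 6 completions.

6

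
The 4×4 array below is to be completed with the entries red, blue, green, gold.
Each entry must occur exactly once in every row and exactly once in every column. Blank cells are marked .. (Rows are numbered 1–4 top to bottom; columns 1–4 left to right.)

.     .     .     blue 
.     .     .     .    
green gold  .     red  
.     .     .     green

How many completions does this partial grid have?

4

Row 1, column 1: eliminating its row and column leaves {red, gold}.
Row 1, column 2: eliminating its row and column leaves {red, green}.
Row 1, column 3: eliminating its row and column leaves {red, green, gold}.
Row 2, column 1: eliminating its row and column leaves {red, blue, gold}.
Row 2, column 2: eliminating its row and column leaves {red, blue, green}.
Row 2, column 3: eliminating its row and column leaves {red, blue, green, gold}.
Row 2, column 4: eliminating its row and column leaves {gold}.
Row 3, column 3: eliminating its row and column leaves {blue}.
Row 4, column 1: eliminating its row and column leaves {red, blue, gold}.
Row 4, column 2: eliminating its row and column leaves {red, blue}.
Row 4, column 3: eliminating its row and column leaves {red, blue, gold}.
Enumerating the assignments across these blanks that avoid any row or column repeat gives 4 completions.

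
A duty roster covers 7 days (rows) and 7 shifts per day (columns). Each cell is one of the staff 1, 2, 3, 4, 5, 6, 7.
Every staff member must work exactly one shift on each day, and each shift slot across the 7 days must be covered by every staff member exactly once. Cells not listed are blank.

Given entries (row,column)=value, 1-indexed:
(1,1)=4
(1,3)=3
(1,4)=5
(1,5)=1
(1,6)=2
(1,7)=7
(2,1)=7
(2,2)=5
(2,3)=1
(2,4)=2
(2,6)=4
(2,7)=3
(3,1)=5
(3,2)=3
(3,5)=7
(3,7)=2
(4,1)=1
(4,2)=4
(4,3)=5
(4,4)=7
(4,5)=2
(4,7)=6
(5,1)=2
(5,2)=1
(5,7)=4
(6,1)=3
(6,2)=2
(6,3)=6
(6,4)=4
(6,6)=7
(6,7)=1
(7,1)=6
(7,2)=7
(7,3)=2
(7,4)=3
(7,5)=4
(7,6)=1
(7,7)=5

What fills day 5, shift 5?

3

Day 1, shift 2: day 1 has {1, 2, 3, 4, 5, 7} and shift 2 has {1, 2, 3, 4, 5, 7}, leaving only 6.
Day 2, shift 5: day 2 has {1, 2, 3, 4, 5, 7} and shift 5 has {1, 2, 4, 7}, leaving only 6.
Day 3, shift 3: day 3 has {2, 3, 5, 7} and shift 3 has {1, 2, 3, 5, 6}, leaving only 4.
Day 3, shift 6: day 3 has {2, 3, 4, 5, 7} and shift 6 has {1, 2, 4, 7}, leaving only 6.
Day 3, shift 4: day 3 has {2, 3, 4, 5, 6, 7} and shift 4 has {2, 3, 4, 5, 7}, leaving only 1.
Day 4, shift 6: day 4 has {1, 2, 4, 5, 6, 7} and shift 6 has {1, 2, 4, 6, 7}, leaving only 3.
Day 5, shift 3: day 5 has {1, 2, 4} and shift 3 has {1, 2, 3, 4, 5, 6}, leaving only 7.
Day 5, shift 4: day 5 has {1, 2, 4, 7} and shift 4 has {1, 2, 3, 4, 5, 7}, leaving only 6.
Day 5, shift 6: day 5 has {1, 2, 4, 6, 7} and shift 6 has {1, 2, 3, 4, 6, 7}, leaving only 5.
Day 5 already has {1, 2, 4, 5, 6, 7} and shift 5 already has {1, 2, 4, 6, 7}, so day 5, shift 5 must be 3.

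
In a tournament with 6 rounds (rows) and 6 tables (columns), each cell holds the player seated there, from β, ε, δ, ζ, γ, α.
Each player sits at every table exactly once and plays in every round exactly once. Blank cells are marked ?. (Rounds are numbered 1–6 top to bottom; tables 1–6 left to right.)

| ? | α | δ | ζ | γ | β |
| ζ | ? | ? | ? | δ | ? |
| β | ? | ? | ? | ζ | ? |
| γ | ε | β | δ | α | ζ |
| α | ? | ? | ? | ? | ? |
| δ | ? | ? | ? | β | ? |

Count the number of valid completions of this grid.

Round 1, table 1: eliminating its round and table leaves {ε}.
Round 2, table 2: eliminating its round and table leaves {β, γ}.
Round 2, table 3: eliminating its round and table leaves {ε, γ, α}.
Round 2, table 4: eliminating its round and table leaves {β, ε, γ, α}.
Round 2, table 6: eliminating its round and table leaves {ε, γ, α}.
Round 3, table 2: eliminating its round and table leaves {δ, γ}.
Round 3, table 3: eliminating its round and table leaves {ε, γ, α}.
Round 3, table 4: eliminating its round and table leaves {ε, γ, α}.
Round 3, table 6: eliminating its round and table leaves {ε, δ, γ, α}.
Round 5, table 2: eliminating its round and table leaves {β, δ, ζ, γ}.
Round 5, table 3: eliminating its round and table leaves {ε, ζ, γ}.
Round 5, table 4: eliminating its round and table leaves {β, ε, γ}.
Round 5, table 5: eliminating its round and table leaves {ε}.
Round 5, table 6: eliminating its round and table leaves {ε, δ, γ}.
Round 6, table 2: eliminating its round and table leaves {ζ, γ}.
Round 6, table 3: eliminating its round and table leaves {ε, ζ, γ, α}.
Round 6, table 4: eliminating its round and table leaves {ε, γ, α}.
Round 6, table 6: eliminating its round and table leaves {ε, γ, α}.
Enumerating the assignments across these blanks that avoid any round or table repeat gives 24 completions.

24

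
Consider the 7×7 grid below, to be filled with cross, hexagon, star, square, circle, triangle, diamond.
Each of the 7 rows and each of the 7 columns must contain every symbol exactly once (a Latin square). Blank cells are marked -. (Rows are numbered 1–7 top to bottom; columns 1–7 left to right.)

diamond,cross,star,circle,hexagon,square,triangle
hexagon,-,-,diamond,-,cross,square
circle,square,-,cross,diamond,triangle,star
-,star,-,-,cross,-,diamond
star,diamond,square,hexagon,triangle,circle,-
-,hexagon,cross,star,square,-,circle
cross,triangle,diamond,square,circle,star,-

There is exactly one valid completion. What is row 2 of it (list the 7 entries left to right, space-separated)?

Row 2, column 2: row 2 has {cross, hexagon, square, diamond} and column 2 has {cross, hexagon, star, square, triangle, diamond}, leaving only circle.
Row 2, column 3: row 2 has {cross, hexagon, square, circle, diamond} and column 3 has {cross, star, square, diamond}, leaving only triangle.
Row 2, column 5: row 2 has {cross, hexagon, square, circle, triangle, diamond} and column 5 has {cross, hexagon, square, circle, triangle, diamond}, leaving only star.
So row 2 reads: hexagon circle triangle diamond star cross square.

hexagon circle triangle diamond star cross square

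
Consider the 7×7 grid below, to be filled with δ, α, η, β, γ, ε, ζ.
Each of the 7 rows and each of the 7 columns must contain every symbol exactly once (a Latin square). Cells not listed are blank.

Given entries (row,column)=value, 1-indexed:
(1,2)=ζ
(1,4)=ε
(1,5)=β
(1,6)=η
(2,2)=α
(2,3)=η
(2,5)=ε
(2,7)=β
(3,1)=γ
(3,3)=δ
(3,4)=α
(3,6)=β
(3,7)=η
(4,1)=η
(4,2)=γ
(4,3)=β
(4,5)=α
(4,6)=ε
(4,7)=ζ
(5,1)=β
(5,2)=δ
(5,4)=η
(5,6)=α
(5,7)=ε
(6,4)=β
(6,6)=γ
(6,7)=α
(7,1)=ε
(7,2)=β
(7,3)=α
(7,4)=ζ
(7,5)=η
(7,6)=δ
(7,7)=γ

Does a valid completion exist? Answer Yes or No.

No row or column among the givens repeats a symbol, and propagating forced cells runs into no contradiction.
One valid completion exists (for instance, α ζ γ ε β η δ / δ α η γ ε ζ β / γ ε δ α ζ β η / η γ β δ α ε ζ / β δ ζ η γ α ε / ζ η ε β δ γ α / ε β α ζ η δ γ).

Yes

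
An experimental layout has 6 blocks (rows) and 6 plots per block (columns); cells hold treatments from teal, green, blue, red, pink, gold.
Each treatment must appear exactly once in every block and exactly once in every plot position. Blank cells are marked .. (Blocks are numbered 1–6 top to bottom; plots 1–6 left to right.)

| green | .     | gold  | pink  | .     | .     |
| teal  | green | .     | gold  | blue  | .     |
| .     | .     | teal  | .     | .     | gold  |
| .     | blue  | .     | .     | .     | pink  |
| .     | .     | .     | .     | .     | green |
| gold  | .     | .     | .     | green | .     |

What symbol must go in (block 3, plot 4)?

Block 2, plot 6: block 2 has {teal, green, blue, gold} and plot 6 has {green, pink, gold}, leaving only red.
Block 2, plot 3: block 2 has {teal, green, blue, red, gold} and plot 3 has {teal, gold}, leaving only pink.
Block 4, plot 1: block 4 has {blue, pink} and plot 1 has {teal, green, gold}, leaving only red.
Block 4, plot 3: block 4 has {blue, red, pink} and plot 3 has {teal, pink, gold}, leaving only green.
Block 4, plot 4: block 4 has {green, blue, red, pink} and plot 4 has {pink, gold}, leaving only teal.
Block 4, plot 5: block 4 has {teal, green, blue, red, pink} and plot 5 has {green, blue}, leaving only gold.
Block 3, plot 4 is narrowed to {green, blue, red}.
If it were blue, then block 3, plot 5 would be left with no valid symbol.
If it were red, then block 3, plot 5 would be left with no valid symbol.
So block 3, plot 4 must be green.

green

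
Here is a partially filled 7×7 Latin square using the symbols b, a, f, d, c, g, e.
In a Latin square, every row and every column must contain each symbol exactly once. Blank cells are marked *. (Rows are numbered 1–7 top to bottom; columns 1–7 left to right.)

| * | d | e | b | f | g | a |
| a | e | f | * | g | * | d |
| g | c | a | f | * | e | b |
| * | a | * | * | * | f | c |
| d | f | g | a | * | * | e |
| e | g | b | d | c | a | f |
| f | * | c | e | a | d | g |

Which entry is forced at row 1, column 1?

c

Row 1 already has {b, a, f, d, g, e} and column 1 already has {a, f, d, g, e}, so row 1, column 1 must be c.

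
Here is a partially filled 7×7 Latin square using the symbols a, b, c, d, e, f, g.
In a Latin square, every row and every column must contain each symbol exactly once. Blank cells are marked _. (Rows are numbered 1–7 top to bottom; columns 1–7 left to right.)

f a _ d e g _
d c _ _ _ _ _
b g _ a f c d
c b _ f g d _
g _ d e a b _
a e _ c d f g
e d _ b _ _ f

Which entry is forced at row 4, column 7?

Row 2, column 4: row 2 has {c, d} and column 4 has {a, b, c, d, e, f}, leaving only g.
Row 2, column 5: row 2 has {c, d, g} and column 5 has {a, d, e, f, g}, leaving only b.
Row 3, column 3: row 3 has {a, b, c, d, f, g} and column 3 has {d}, leaving only e.
Row 4, column 3: row 4 has {b, c, d, f, g} and column 3 has {d, e}, leaving only a.
Row 4 already has {a, b, c, d, f, g} and column 7 already has {d, f, g}, so row 4, column 7 must be e.

e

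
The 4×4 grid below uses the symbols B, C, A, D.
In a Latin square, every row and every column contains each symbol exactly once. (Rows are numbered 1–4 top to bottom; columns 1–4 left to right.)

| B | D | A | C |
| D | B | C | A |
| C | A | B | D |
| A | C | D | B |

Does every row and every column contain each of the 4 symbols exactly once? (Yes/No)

Yes

Each row is a permutation of the 4 symbols, and so is each column.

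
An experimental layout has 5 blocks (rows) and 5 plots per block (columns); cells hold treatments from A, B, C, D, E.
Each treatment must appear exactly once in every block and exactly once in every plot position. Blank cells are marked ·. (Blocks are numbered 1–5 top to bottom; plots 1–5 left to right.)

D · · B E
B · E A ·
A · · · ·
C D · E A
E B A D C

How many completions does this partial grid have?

Block 1, plot 2: eliminating its block and plot leaves {A, C}.
Block 1, plot 3: eliminating its block and plot leaves {C}.
Block 2, plot 2: eliminating its block and plot leaves {C}.
Block 2, plot 5: eliminating its block and plot leaves {D}.
Block 3, plot 2: eliminating its block and plot leaves {C, E}.
Block 3, plot 3: eliminating its block and plot leaves {B, C, D}.
Block 3, plot 4: eliminating its block and plot leaves {C}.
Block 3, plot 5: eliminating its block and plot leaves {B, D}.
Block 4, plot 3: eliminating its block and plot leaves {B}.
Only one assignment across all blanks avoids any block or plot repeat, giving 1 completion.

1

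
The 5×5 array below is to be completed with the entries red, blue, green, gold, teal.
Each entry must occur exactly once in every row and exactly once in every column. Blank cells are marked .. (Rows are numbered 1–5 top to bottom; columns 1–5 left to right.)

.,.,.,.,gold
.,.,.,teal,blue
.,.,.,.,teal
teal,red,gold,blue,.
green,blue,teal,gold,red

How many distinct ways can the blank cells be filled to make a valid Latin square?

Row 1, column 1: eliminating its row and column leaves {red, blue}.
Row 1, column 2: eliminating its row and column leaves {green, teal}.
Row 1, column 3: eliminating its row and column leaves {red, blue, green}.
Row 1, column 4: eliminating its row and column leaves {red, green}.
Row 2, column 1: eliminating its row and column leaves {red, gold}.
Row 2, column 2: eliminating its row and column leaves {green, gold}.
Row 2, column 3: eliminating its row and column leaves {red, green}.
Row 3, column 1: eliminating its row and column leaves {red, blue, gold}.
Row 3, column 2: eliminating its row and column leaves {green, gold}.
Row 3, column 3: eliminating its row and column leaves {red, blue, green}.
Row 3, column 4: eliminating its row and column leaves {red, green}.
Row 4, column 5: eliminating its row and column leaves {green}.
Enumerating the assignments across these blanks that avoid any row or column repeat gives 3 completions.

3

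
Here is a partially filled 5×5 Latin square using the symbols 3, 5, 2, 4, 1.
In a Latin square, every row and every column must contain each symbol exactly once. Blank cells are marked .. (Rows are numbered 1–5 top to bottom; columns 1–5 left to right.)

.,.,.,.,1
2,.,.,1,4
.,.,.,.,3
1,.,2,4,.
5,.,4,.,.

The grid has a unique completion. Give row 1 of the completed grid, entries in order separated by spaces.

3 4 5 2 1

Row 3, column 1: row 3 has {3} and column 1 has {5, 2, 1}, leaving only 4.
Row 1, column 1: row 1 has {1} and column 1 has {5, 2, 4, 1}, leaving only 3.
Row 1, column 3: row 1 has {3, 1} and column 3 has {2, 4}, leaving only 5.
Row 1, column 4: row 1 has {3, 5, 1} and column 4 has {4, 1}, leaving only 2.
Row 1, column 2: row 1 has {3, 5, 2, 1} and column 2 has {}, leaving only 4.
So row 1 reads: 3 4 5 2 1.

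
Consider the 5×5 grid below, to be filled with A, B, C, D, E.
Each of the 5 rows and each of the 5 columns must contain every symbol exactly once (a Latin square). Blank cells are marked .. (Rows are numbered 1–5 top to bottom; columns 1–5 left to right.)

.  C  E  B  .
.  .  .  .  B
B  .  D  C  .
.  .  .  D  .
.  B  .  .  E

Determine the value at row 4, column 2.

A

Row 3, column 5: row 3 has {B, C, D} and column 5 has {B, E}, leaving only A.
Row 1, column 5: row 1 has {B, C, E} and column 5 has {A, B, E}, leaving only D.
Row 1, column 1: row 1 has {B, C, D, E} and column 1 has {B}, leaving only A.
Row 3, column 2: row 3 has {A, B, C, D} and column 2 has {B, C}, leaving only E.
Row 4 already has {D} and column 2 already has {B, C, E}, so row 4, column 2 must be A.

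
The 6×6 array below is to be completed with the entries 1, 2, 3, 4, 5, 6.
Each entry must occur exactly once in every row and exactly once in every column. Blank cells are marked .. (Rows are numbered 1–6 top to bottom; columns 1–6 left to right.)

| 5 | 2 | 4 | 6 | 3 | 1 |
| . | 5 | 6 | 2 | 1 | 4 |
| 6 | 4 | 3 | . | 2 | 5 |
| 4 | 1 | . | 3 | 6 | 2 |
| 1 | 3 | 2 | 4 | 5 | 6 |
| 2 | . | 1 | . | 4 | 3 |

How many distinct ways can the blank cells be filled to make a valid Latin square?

Row 2, column 1: eliminating its row and column leaves {3}.
Row 3, column 4: eliminating its row and column leaves {1}.
Row 4, column 3: eliminating its row and column leaves {5}.
Row 6, column 2: eliminating its row and column leaves {6}.
Row 6, column 4: eliminating its row and column leaves {5}.
Only one assignment across all blanks avoids any row or column repeat, giving 1 completion.

1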